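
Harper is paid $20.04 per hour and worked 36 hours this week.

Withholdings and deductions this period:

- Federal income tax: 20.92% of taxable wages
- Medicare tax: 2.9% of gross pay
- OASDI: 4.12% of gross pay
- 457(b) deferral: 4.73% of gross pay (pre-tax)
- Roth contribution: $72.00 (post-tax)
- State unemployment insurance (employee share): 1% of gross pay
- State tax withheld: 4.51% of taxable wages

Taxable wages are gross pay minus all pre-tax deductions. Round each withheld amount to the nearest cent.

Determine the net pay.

$382.68

Gross pay: 36 × $20.04 = $721.44
457(b) deferral: $721.44 × 0.0473 = $34.12
Taxable wages = $721.44 − $34.12 = $687.32
Federal income tax: $687.32 × 0.2092 = $143.79
State tax withheld: $687.32 × 0.0451 = $31.00
State unemployment insurance (employee share): $721.44 × 0.01 = $7.21
Medicare tax: $721.44 × 0.029 = $20.92
OASDI: $721.44 × 0.0412 = $29.72
Roth contribution: $72.00
Total deductions = $34.12 + $143.79 + $31.00 + $7.21 + $20.92 + $29.72 + $72.00 = $338.76
Net pay = $721.44 − $338.76 = $382.68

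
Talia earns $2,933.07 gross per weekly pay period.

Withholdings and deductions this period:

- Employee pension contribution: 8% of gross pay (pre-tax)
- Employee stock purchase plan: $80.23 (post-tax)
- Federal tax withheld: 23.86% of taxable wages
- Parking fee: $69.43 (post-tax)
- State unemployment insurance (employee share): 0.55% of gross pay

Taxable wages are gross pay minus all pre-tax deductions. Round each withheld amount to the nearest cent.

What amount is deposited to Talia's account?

$1,888.79

Employee pension contribution: $2,933.07 × 0.08 = $234.65
Taxable wages = $2,933.07 − $234.65 = $2,698.42
Federal tax withheld: $2,698.42 × 0.2386 = $643.84
State unemployment insurance (employee share): $2,933.07 × 0.0055 = $16.13
Employee stock purchase plan: $80.23
Parking fee: $69.43
Total deductions = $234.65 + $643.84 + $16.13 + $80.23 + $69.43 = $1,044.28
Net pay = $2,933.07 − $1,044.28 = $1,888.79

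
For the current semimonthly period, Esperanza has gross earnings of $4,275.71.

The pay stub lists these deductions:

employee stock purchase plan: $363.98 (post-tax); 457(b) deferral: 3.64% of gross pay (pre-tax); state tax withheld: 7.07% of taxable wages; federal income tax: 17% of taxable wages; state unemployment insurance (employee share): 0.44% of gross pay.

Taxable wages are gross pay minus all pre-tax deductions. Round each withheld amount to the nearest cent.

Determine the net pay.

$2,745.58

457(b) deferral: $4,275.71 × 0.0364 = $155.64
Taxable wages = $4,275.71 − $155.64 = $4,120.07
Federal income tax: $4,120.07 × 0.17 = $700.41
State tax withheld: $4,120.07 × 0.0707 = $291.29
State unemployment insurance (employee share): $4,275.71 × 0.0044 = $18.81
Employee stock purchase plan: $363.98
Total deductions = $155.64 + $700.41 + $291.29 + $18.81 + $363.98 = $1,530.13
Net pay = $4,275.71 − $1,530.13 = $2,745.58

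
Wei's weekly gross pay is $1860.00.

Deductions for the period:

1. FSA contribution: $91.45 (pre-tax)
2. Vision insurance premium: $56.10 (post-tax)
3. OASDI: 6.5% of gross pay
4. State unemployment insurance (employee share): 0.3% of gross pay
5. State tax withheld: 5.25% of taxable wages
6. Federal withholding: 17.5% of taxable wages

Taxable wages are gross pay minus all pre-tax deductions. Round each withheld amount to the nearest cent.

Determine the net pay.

$1183.62

FSA contribution: $91.45
Taxable wages = $1860.00 − $91.45 = $1768.55
Federal withholding: $1768.55 × 0.175 = $309.50
State tax withheld: $1768.55 × 0.0525 = $92.85
OASDI: $1860.00 × 0.065 = $120.90
State unemployment insurance (employee share): $1860.00 × 0.003 = $5.58
Vision insurance premium: $56.10
Total deductions = $91.45 + $309.50 + $92.85 + $120.90 + $5.58 + $56.10 = $676.38
Net pay = $1860.00 − $676.38 = $1183.62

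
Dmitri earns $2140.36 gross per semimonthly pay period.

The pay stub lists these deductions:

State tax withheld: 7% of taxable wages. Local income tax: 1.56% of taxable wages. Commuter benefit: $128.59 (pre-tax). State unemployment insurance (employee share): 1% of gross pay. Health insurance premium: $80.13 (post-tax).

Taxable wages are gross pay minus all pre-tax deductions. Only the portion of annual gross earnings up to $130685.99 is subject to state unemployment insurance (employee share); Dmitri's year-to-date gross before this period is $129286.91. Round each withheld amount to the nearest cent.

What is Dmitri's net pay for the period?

$1745.45

Commuter benefit: $128.59
Taxable wages = $2140.36 − $128.59 = $2011.77
Local income tax: $2011.77 × 0.0156 = $31.38
State tax withheld: $2011.77 × 0.07 = $140.82
State unemployment insurance (employee share): only $130685.99 − $129286.91 = $1399.08 of this check is subject → $1399.08 × 0.01 = $13.99
Health insurance premium: $80.13
Total deductions = $128.59 + $31.38 + $140.82 + $13.99 + $80.13 = $394.91
Net pay = $2140.36 − $394.91 = $1745.45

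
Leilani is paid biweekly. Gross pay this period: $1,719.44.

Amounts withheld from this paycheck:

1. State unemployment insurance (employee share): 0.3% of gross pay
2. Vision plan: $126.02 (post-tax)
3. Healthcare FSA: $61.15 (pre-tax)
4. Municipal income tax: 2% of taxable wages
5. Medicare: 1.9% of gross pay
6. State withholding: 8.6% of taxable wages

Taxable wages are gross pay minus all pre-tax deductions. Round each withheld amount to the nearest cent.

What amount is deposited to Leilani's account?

$1,318.66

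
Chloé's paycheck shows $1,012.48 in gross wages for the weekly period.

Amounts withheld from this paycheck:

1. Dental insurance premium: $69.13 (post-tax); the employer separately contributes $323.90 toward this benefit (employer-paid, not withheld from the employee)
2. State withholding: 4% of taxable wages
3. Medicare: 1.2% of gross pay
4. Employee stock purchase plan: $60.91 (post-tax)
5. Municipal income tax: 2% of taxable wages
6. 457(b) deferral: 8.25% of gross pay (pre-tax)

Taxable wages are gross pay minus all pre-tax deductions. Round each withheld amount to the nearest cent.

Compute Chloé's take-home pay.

457(b) deferral: $1,012.48 × 0.0825 = $83.53
Taxable wages = $1,012.48 − $83.53 = $928.95
Municipal income tax: $928.95 × 0.02 = $18.58
State withholding: $928.95 × 0.04 = $37.16
Medicare: $1,012.48 × 0.012 = $12.15
Employee stock purchase plan: $60.91
Dental insurance premium: $69.13
(Employer's $323.90 toward dental insurance premium is not withheld from the employee.)
Total deductions = $83.53 + $18.58 + $37.16 + $12.15 + $60.91 + $69.13 = $281.46
Net pay = $1,012.48 − $281.46 = $731.02

$731.02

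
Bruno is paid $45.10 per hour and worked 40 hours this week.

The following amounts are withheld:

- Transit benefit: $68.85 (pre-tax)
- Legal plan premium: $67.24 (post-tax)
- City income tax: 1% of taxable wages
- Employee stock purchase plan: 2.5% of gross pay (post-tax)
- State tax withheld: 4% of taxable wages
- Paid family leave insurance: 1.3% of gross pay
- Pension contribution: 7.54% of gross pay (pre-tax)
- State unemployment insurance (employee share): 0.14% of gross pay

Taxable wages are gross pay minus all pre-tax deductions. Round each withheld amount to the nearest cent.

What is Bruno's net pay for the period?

Gross pay: 40 × $45.10 = $1804.00
Pension contribution: $1804.00 × 0.0754 = $136.02
Transit benefit: $68.85
Pre-tax total = $136.02 + $68.85 = $204.87
Taxable wages = $1804.00 − $204.87 = $1599.13
State tax withheld: $1599.13 × 0.04 = $63.97
City income tax: $1599.13 × 0.01 = $15.99
Paid family leave insurance: $1804.00 × 0.013 = $23.45
State unemployment insurance (employee share): $1804.00 × 0.0014 = $2.53
Legal plan premium: $67.24
Employee stock purchase plan: $1804.00 × 0.025 = $45.10
Total deductions = $136.02 + $68.85 + $63.97 + $15.99 + $23.45 + $2.53 + $67.24 + $45.10 = $423.15
Net pay = $1804.00 − $423.15 = $1380.85

$1380.85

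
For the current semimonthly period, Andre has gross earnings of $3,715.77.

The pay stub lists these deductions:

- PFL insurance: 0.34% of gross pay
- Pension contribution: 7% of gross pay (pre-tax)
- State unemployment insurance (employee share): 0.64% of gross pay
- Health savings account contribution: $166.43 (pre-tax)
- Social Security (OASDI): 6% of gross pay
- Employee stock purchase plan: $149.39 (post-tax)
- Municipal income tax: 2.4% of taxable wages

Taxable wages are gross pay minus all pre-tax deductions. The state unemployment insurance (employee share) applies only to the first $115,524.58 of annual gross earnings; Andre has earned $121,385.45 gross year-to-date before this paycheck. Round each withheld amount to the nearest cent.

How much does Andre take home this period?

$2,825.33

Health savings account contribution: $166.43
Pension contribution: $3,715.77 × 0.07 = $260.10
Pre-tax total = $166.43 + $260.10 = $426.53
Taxable wages = $3,715.77 − $426.53 = $3,289.24
Municipal income tax: $3,289.24 × 0.024 = $78.94
PFL insurance: $3,715.77 × 0.0034 = $12.63
Social Security (OASDI): $3,715.77 × 0.06 = $222.95
State unemployment insurance (employee share): annual cap $115,524.58 already reached (YTD $121,385.45), so $0.00
Employee stock purchase plan: $149.39
Total deductions = $166.43 + $260.10 + $78.94 + $12.63 + $222.95 + $0.00 + $149.39 = $890.44
Net pay = $3,715.77 − $890.44 = $2,825.33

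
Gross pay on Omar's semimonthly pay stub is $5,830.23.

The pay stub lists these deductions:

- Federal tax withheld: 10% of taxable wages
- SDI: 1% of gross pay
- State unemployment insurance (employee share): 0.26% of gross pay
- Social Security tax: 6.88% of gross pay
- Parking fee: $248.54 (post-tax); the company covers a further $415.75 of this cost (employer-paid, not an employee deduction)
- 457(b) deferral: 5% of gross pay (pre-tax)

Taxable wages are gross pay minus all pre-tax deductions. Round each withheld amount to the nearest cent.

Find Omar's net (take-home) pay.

457(b) deferral: $5,830.23 × 0.05 = $291.51
Taxable wages = $5,830.23 − $291.51 = $5,538.72
Federal tax withheld: $5,538.72 × 0.1 = $553.87
State unemployment insurance (employee share): $5,830.23 × 0.0026 = $15.16
SDI: $5,830.23 × 0.01 = $58.30
Social Security tax: $5,830.23 × 0.0688 = $401.12
Parking fee: $248.54
(Employer's $415.75 toward parking fee is not withheld from the employee.)
Total deductions = $291.51 + $553.87 + $15.16 + $58.30 + $401.12 + $248.54 = $1,568.50
Net pay = $5,830.23 − $1,568.50 = $4,261.73

$4,261.73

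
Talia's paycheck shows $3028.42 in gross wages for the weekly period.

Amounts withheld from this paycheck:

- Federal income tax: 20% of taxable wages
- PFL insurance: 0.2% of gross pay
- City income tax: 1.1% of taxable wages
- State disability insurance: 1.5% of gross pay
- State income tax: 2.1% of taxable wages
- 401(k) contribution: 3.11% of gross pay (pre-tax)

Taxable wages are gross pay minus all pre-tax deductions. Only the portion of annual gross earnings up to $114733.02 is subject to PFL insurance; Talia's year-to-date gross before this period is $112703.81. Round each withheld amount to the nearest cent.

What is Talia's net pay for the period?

401(k) contribution: $3028.42 × 0.0311 = $94.18
Taxable wages = $3028.42 − $94.18 = $2934.24
State income tax: $2934.24 × 0.021 = $61.62
City income tax: $2934.24 × 0.011 = $32.28
Federal income tax: $2934.24 × 0.2 = $586.85
PFL insurance: only $114733.02 − $112703.81 = $2029.21 of this check is subject → $2029.21 × 0.002 = $4.06
State disability insurance: $3028.42 × 0.015 = $45.43
Total deductions = $94.18 + $61.62 + $32.28 + $586.85 + $4.06 + $45.43 = $824.42
Net pay = $3028.42 − $824.42 = $2204.00

$2204.00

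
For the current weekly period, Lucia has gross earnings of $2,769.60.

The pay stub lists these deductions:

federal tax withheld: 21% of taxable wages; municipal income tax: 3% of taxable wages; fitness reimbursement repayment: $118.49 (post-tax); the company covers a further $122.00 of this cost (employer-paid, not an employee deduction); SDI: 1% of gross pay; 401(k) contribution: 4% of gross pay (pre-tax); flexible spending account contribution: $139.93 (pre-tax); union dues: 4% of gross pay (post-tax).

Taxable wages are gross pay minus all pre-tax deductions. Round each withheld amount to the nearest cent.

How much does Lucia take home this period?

$1,657.38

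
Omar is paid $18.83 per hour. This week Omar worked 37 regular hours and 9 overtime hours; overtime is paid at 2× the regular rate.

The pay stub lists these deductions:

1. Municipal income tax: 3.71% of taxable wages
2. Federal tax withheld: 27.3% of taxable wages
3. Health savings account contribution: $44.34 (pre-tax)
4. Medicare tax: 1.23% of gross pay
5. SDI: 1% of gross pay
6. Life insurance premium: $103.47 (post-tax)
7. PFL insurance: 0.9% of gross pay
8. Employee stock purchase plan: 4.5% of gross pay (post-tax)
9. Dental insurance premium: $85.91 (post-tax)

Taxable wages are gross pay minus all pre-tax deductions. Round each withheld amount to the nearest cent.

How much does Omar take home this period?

$415.50

Regular pay: 37 × $18.83 = $696.71
Overtime pay: 9 × $18.83 × 2 = $338.94
Gross pay = $696.71 + $338.94 = $1035.65
Health savings account contribution: $44.34
Taxable wages = $1035.65 − $44.34 = $991.31
Municipal income tax: $991.31 × 0.0371 = $36.78
Federal tax withheld: $991.31 × 0.273 = $270.63
SDI: $1035.65 × 0.01 = $10.36
PFL insurance: $1035.65 × 0.009 = $9.32
Medicare tax: $1035.65 × 0.0123 = $12.74
Life insurance premium: $103.47
Employee stock purchase plan: $1035.65 × 0.045 = $46.60
Dental insurance premium: $85.91
Total deductions = $44.34 + $36.78 + $270.63 + $10.36 + $9.32 + $12.74 + $103.47 + $46.60 + $85.91 = $620.15
Net pay = $1035.65 − $620.15 = $415.50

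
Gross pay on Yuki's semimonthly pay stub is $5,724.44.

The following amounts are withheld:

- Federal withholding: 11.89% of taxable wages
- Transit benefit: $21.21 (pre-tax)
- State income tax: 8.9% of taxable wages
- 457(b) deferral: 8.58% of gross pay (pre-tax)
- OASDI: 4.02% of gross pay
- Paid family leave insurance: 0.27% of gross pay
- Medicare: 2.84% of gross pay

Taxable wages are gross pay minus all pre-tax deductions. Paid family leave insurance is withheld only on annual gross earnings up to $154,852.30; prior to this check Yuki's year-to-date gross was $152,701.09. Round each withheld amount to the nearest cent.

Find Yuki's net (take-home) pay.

$3,729.98

457(b) deferral: $5,724.44 × 0.0858 = $491.16
Transit benefit: $21.21
Pre-tax total = $491.16 + $21.21 = $512.37
Taxable wages = $5,724.44 − $512.37 = $5,212.07
State income tax: $5,212.07 × 0.089 = $463.87
Federal withholding: $5,212.07 × 0.1189 = $619.72
OASDI: $5,724.44 × 0.0402 = $230.12
Paid family leave insurance: only $154,852.30 − $152,701.09 = $2,151.21 of this check is subject → $2,151.21 × 0.0027 = $5.81
Medicare: $5,724.44 × 0.0284 = $162.57
Total deductions = $491.16 + $21.21 + $463.87 + $619.72 + $230.12 + $5.81 + $162.57 = $1,994.46
Net pay = $5,724.44 − $1,994.46 = $3,729.98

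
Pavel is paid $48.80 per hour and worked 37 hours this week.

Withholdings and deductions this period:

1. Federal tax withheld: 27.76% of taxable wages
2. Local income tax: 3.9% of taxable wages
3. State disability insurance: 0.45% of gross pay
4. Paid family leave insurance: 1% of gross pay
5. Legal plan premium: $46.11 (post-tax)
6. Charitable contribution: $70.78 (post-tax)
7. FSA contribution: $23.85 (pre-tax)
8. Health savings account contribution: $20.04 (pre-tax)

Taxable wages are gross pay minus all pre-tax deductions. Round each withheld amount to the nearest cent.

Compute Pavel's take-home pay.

Gross pay: 37 × $48.80 = $1,805.60
FSA contribution: $23.85
Health savings account contribution: $20.04
Pre-tax total = $23.85 + $20.04 = $43.89
Taxable wages = $1,805.60 − $43.89 = $1,761.71
Federal tax withheld: $1,761.71 × 0.2776 = $489.05
Local income tax: $1,761.71 × 0.039 = $68.71
State disability insurance: $1,805.60 × 0.0045 = $8.13
Paid family leave insurance: $1,805.60 × 0.01 = $18.06
Legal plan premium: $46.11
Charitable contribution: $70.78
Total deductions = $23.85 + $20.04 + $489.05 + $68.71 + $8.13 + $18.06 + $46.11 + $70.78 = $744.73
Net pay = $1,805.60 − $744.73 = $1,060.87

$1,060.87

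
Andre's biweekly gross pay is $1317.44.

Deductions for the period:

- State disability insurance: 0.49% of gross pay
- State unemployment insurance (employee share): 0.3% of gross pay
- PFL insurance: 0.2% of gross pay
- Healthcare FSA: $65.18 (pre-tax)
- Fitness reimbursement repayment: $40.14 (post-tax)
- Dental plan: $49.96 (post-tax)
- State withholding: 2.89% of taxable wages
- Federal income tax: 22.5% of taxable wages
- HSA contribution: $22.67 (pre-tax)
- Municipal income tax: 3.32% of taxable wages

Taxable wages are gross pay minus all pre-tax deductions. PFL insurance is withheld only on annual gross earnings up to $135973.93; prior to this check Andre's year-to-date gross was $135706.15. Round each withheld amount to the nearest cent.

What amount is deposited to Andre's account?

Healthcare FSA: $65.18
HSA contribution: $22.67
Pre-tax total = $65.18 + $22.67 = $87.85
Taxable wages = $1317.44 − $87.85 = $1229.59
Federal income tax: $1229.59 × 0.225 = $276.66
State withholding: $1229.59 × 0.0289 = $35.54
Municipal income tax: $1229.59 × 0.0332 = $40.82
PFL insurance: only $135973.93 − $135706.15 = $267.78 of this check is subject → $267.78 × 0.002 = $0.54
State unemployment insurance (employee share): $1317.44 × 0.003 = $3.95
State disability insurance: $1317.44 × 0.0049 = $6.46
Fitness reimbursement repayment: $40.14
Dental plan: $49.96
Total deductions = $65.18 + $22.67 + $276.66 + $35.54 + $40.82 + $0.54 + $3.95 + $6.46 + $40.14 + $49.96 = $541.92
Net pay = $1317.44 − $541.92 = $775.52

$775.52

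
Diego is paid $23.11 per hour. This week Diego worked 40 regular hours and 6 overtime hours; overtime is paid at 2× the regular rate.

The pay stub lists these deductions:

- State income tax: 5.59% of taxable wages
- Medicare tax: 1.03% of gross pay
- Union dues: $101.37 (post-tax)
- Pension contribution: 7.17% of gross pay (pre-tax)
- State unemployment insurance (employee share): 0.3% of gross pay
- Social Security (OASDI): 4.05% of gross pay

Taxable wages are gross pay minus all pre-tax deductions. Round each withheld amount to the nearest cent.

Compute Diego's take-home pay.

Regular pay: 40 × $23.11 = $924.40
Overtime pay: 6 × $23.11 × 2 = $277.32
Gross pay = $924.40 + $277.32 = $1,201.72
Pension contribution: $1,201.72 × 0.0717 = $86.16
Taxable wages = $1,201.72 − $86.16 = $1,115.56
State income tax: $1,115.56 × 0.0559 = $62.36
Medicare tax: $1,201.72 × 0.0103 = $12.38
Social Security (OASDI): $1,201.72 × 0.0405 = $48.67
State unemployment insurance (employee share): $1,201.72 × 0.003 = $3.61
Union dues: $101.37
Total deductions = $86.16 + $62.36 + $12.38 + $48.67 + $3.61 + $101.37 = $314.55
Net pay = $1,201.72 − $314.55 = $887.17

$887.17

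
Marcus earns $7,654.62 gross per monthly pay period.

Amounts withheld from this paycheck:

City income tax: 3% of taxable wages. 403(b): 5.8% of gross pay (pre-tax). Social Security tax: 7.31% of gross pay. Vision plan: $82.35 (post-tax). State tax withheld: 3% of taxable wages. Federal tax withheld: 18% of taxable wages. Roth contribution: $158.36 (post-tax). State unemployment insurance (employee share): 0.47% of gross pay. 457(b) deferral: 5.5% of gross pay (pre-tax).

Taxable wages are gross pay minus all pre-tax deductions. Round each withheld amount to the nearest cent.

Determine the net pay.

403(b): $7,654.62 × 0.058 = $443.97
457(b) deferral: $7,654.62 × 0.055 = $421.00
Pre-tax total = $443.97 + $421.00 = $864.97
Taxable wages = $7,654.62 − $864.97 = $6,789.65
City income tax: $6,789.65 × 0.03 = $203.69
Federal tax withheld: $6,789.65 × 0.18 = $1,222.14
State tax withheld: $6,789.65 × 0.03 = $203.69
State unemployment insurance (employee share): $7,654.62 × 0.0047 = $35.98
Social Security tax: $7,654.62 × 0.0731 = $559.55
Roth contribution: $158.36
Vision plan: $82.35
Total deductions = $443.97 + $421.00 + $203.69 + $1,222.14 + $203.69 + $35.98 + $559.55 + $158.36 + $82.35 = $3,330.73
Net pay = $7,654.62 − $3,330.73 = $4,323.89

$4,323.89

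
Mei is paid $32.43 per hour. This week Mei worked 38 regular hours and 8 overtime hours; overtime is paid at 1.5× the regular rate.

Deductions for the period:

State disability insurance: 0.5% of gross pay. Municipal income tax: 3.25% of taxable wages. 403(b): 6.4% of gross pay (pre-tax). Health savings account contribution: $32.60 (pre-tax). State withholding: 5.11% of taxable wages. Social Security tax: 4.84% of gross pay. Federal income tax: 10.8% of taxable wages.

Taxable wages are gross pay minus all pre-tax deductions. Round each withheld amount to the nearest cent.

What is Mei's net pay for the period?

$1,113.98

Regular pay: 38 × $32.43 = $1,232.34
Overtime pay: 8 × $32.43 × 1.5 = $389.16
Gross pay = $1,232.34 + $389.16 = $1,621.50
Health savings account contribution: $32.60
403(b): $1,621.50 × 0.064 = $103.78
Pre-tax total = $32.60 + $103.78 = $136.38
Taxable wages = $1,621.50 − $136.38 = $1,485.12
State withholding: $1,485.12 × 0.0511 = $75.89
Municipal income tax: $1,485.12 × 0.0325 = $48.27
Federal income tax: $1,485.12 × 0.108 = $160.39
State disability insurance: $1,621.50 × 0.005 = $8.11
Social Security tax: $1,621.50 × 0.0484 = $78.48
Total deductions = $32.60 + $103.78 + $75.89 + $48.27 + $160.39 + $8.11 + $78.48 = $507.52
Net pay = $1,621.50 − $507.52 = $1,113.98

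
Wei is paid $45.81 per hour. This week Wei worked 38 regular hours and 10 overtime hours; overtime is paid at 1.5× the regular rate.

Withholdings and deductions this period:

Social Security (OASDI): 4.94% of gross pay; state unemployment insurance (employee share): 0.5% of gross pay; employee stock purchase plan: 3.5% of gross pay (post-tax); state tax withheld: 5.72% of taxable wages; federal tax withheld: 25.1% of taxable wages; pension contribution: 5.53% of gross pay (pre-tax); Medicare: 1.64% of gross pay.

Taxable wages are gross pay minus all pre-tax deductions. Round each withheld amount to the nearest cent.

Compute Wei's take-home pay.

$1,329.88

Regular pay: 38 × $45.81 = $1,740.78
Overtime pay: 10 × $45.81 × 1.5 = $687.15
Gross pay = $1,740.78 + $687.15 = $2,427.93
Pension contribution: $2,427.93 × 0.0553 = $134.26
Taxable wages = $2,427.93 − $134.26 = $2,293.67
State tax withheld: $2,293.67 × 0.0572 = $131.20
Federal tax withheld: $2,293.67 × 0.251 = $575.71
State unemployment insurance (employee share): $2,427.93 × 0.005 = $12.14
Social Security (OASDI): $2,427.93 × 0.0494 = $119.94
Medicare: $2,427.93 × 0.0164 = $39.82
Employee stock purchase plan: $2,427.93 × 0.035 = $84.98
Total deductions = $134.26 + $131.20 + $575.71 + $12.14 + $119.94 + $39.82 + $84.98 = $1,098.05
Net pay = $2,427.93 − $1,098.05 = $1,329.88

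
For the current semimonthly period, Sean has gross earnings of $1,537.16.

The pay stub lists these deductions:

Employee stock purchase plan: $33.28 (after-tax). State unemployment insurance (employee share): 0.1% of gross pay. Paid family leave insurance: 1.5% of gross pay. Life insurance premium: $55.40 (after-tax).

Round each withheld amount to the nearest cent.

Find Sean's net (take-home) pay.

$1,423.88

Paid family leave insurance: $1,537.16 × 0.015 = $23.06
State unemployment insurance (employee share): $1,537.16 × 0.001 = $1.54
Employee stock purchase plan: $33.28
Life insurance premium: $55.40
Total deductions = $23.06 + $1.54 + $33.28 + $55.40 = $113.28
Net pay = $1,537.16 − $113.28 = $1,423.88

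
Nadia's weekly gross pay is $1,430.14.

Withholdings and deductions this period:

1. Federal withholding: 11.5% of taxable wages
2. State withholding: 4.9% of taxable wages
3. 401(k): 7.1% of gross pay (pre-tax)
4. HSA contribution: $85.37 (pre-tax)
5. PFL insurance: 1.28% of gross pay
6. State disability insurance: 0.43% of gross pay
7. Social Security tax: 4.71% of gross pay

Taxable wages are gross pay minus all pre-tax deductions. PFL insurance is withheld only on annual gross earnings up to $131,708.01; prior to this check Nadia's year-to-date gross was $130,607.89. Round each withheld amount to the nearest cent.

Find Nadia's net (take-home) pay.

401(k): $1,430.14 × 0.071 = $101.54
HSA contribution: $85.37
Pre-tax total = $101.54 + $85.37 = $186.91
Taxable wages = $1,430.14 − $186.91 = $1,243.23
State withholding: $1,243.23 × 0.049 = $60.92
Federal withholding: $1,243.23 × 0.115 = $142.97
State disability insurance: $1,430.14 × 0.0043 = $6.15
PFL insurance: only $131,708.01 − $130,607.89 = $1,100.12 of this check is subject → $1,100.12 × 0.0128 = $14.08
Social Security tax: $1,430.14 × 0.0471 = $67.36
Total deductions = $101.54 + $85.37 + $60.92 + $142.97 + $6.15 + $14.08 + $67.36 = $478.39
Net pay = $1,430.14 − $478.39 = $951.75

$951.75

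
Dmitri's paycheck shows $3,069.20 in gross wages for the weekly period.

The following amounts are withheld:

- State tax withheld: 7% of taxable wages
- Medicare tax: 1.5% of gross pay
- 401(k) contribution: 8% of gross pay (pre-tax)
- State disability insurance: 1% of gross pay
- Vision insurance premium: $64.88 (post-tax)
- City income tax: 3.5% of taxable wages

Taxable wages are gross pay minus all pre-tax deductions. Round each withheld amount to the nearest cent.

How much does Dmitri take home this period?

$2,385.56

401(k) contribution: $3,069.20 × 0.08 = $245.54
Taxable wages = $3,069.20 − $245.54 = $2,823.66
State tax withheld: $2,823.66 × 0.07 = $197.66
City income tax: $2,823.66 × 0.035 = $98.83
State disability insurance: $3,069.20 × 0.01 = $30.69
Medicare tax: $3,069.20 × 0.015 = $46.04
Vision insurance premium: $64.88
Total deductions = $245.54 + $197.66 + $98.83 + $30.69 + $46.04 + $64.88 = $683.64
Net pay = $3,069.20 − $683.64 = $2,385.56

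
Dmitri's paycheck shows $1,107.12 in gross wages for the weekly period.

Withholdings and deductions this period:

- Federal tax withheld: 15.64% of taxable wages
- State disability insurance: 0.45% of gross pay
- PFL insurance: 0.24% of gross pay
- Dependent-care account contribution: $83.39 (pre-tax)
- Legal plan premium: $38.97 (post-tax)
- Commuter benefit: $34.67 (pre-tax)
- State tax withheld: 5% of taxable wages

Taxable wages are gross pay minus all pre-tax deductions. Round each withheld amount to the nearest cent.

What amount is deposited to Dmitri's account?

$738.31

Commuter benefit: $34.67
Dependent-care account contribution: $83.39
Pre-tax total = $34.67 + $83.39 = $118.06
Taxable wages = $1,107.12 − $118.06 = $989.06
Federal tax withheld: $989.06 × 0.1564 = $154.69
State tax withheld: $989.06 × 0.05 = $49.45
State disability insurance: $1,107.12 × 0.0045 = $4.98
PFL insurance: $1,107.12 × 0.0024 = $2.66
Legal plan premium: $38.97
Total deductions = $34.67 + $83.39 + $154.69 + $49.45 + $4.98 + $2.66 + $38.97 = $368.81
Net pay = $1,107.12 − $368.81 = $738.31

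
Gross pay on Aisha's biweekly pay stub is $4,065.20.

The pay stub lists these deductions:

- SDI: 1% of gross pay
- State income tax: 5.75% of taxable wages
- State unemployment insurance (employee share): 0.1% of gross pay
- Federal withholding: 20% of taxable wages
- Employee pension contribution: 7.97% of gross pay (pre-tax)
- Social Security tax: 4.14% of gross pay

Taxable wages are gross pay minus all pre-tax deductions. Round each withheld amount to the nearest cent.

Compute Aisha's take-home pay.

$2,564.82

Employee pension contribution: $4,065.20 × 0.0797 = $324.00
Taxable wages = $4,065.20 − $324.00 = $3,741.20
Federal withholding: $3,741.20 × 0.2 = $748.24
State income tax: $3,741.20 × 0.0575 = $215.12
State unemployment insurance (employee share): $4,065.20 × 0.001 = $4.07
Social Security tax: $4,065.20 × 0.0414 = $168.30
SDI: $4,065.20 × 0.01 = $40.65
Total deductions = $324.00 + $748.24 + $215.12 + $4.07 + $168.30 + $40.65 = $1,500.38
Net pay = $4,065.20 − $1,500.38 = $2,564.82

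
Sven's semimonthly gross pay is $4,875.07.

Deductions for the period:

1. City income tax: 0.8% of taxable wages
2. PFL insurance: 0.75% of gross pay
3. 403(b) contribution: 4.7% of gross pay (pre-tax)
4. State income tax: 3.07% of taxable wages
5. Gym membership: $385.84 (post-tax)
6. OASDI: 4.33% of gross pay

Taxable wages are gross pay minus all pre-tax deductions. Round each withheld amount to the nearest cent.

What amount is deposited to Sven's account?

$3,832.65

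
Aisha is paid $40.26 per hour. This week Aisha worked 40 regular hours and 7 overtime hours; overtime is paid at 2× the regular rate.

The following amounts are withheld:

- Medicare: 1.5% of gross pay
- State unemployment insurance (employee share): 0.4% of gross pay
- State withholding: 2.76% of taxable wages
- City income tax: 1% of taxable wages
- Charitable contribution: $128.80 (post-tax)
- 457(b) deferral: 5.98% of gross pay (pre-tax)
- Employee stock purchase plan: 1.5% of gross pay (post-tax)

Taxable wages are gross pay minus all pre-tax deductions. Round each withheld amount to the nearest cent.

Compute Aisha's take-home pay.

Regular pay: 40 × $40.26 = $1,610.40
Overtime pay: 7 × $40.26 × 2 = $563.64
Gross pay = $1,610.40 + $563.64 = $2,174.04
457(b) deferral: $2,174.04 × 0.0598 = $130.01
Taxable wages = $2,174.04 − $130.01 = $2,044.03
State withholding: $2,044.03 × 0.0276 = $56.42
City income tax: $2,044.03 × 0.01 = $20.44
Medicare: $2,174.04 × 0.015 = $32.61
State unemployment insurance (employee share): $2,174.04 × 0.004 = $8.70
Charitable contribution: $128.80
Employee stock purchase plan: $2,174.04 × 0.015 = $32.61
Total deductions = $130.01 + $56.42 + $20.44 + $32.61 + $8.70 + $128.80 + $32.61 = $409.59
Net pay = $2,174.04 − $409.59 = $1,764.45

$1,764.45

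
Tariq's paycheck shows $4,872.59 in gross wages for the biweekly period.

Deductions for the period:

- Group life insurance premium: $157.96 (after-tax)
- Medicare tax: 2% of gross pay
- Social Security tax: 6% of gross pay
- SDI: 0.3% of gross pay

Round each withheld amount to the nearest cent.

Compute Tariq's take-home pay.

$4,310.20

Social Security tax: $4,872.59 × 0.06 = $292.36
SDI: $4,872.59 × 0.003 = $14.62
Medicare tax: $4,872.59 × 0.02 = $97.45
Group life insurance premium: $157.96
Total deductions = $292.36 + $14.62 + $97.45 + $157.96 = $562.39
Net pay = $4,872.59 − $562.39 = $4,310.20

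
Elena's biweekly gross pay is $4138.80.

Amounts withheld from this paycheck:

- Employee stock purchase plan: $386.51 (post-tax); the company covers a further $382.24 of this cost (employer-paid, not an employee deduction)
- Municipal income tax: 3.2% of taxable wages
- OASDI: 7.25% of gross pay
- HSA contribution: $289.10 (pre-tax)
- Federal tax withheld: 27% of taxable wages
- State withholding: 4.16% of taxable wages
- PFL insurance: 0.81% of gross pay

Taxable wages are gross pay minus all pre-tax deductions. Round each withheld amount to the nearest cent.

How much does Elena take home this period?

HSA contribution: $289.10
Taxable wages = $4138.80 − $289.10 = $3849.70
State withholding: $3849.70 × 0.0416 = $160.15
Municipal income tax: $3849.70 × 0.032 = $123.19
Federal tax withheld: $3849.70 × 0.27 = $1039.42
OASDI: $4138.80 × 0.0725 = $300.06
PFL insurance: $4138.80 × 0.0081 = $33.52
Employee stock purchase plan: $386.51
(Employer's $382.24 toward employee stock purchase plan is not withheld from the employee.)
Total deductions = $289.10 + $160.15 + $123.19 + $1039.42 + $300.06 + $33.52 + $386.51 = $2331.95
Net pay = $4138.80 − $2331.95 = $1806.85

$1806.85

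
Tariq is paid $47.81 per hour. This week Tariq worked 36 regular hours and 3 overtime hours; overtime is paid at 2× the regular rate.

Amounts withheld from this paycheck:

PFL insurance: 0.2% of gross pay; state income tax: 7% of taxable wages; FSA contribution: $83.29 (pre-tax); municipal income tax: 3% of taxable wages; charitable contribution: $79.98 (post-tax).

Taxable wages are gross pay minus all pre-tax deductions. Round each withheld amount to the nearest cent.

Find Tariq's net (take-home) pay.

$1648.26

Regular pay: 36 × $47.81 = $1721.16
Overtime pay: 3 × $47.81 × 2 = $286.86
Gross pay = $1721.16 + $286.86 = $2008.02
FSA contribution: $83.29
Taxable wages = $2008.02 − $83.29 = $1924.73
State income tax: $1924.73 × 0.07 = $134.73
Municipal income tax: $1924.73 × 0.03 = $57.74
PFL insurance: $2008.02 × 0.002 = $4.02
Charitable contribution: $79.98
Total deductions = $83.29 + $134.73 + $57.74 + $4.02 + $79.98 = $359.76
Net pay = $2008.02 − $359.76 = $1648.26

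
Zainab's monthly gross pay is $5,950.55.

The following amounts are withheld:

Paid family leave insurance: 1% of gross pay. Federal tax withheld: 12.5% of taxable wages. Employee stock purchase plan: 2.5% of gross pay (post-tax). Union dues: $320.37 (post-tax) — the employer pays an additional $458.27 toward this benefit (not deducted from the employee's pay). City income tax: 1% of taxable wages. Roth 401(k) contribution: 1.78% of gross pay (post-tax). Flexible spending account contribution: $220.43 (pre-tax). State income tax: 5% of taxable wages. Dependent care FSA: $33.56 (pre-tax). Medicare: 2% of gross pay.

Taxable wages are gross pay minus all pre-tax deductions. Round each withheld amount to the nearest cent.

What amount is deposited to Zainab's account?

Flexible spending account contribution: $220.43
Dependent care FSA: $33.56
Pre-tax total = $220.43 + $33.56 = $253.99
Taxable wages = $5,950.55 − $253.99 = $5,696.56
Federal tax withheld: $5,696.56 × 0.125 = $712.07
State income tax: $5,696.56 × 0.05 = $284.83
City income tax: $5,696.56 × 0.01 = $56.97
Paid family leave insurance: $5,950.55 × 0.01 = $59.51
Medicare: $5,950.55 × 0.02 = $119.01
Employee stock purchase plan: $5,950.55 × 0.025 = $148.76
Roth 401(k) contribution: $5,950.55 × 0.0178 = $105.92
Union dues: $320.37
(Employer's $458.27 toward union dues is not withheld from the employee.)
Total deductions = $220.43 + $33.56 + $712.07 + $284.83 + $56.97 + $59.51 + $119.01 + $148.76 + $105.92 + $320.37 = $2,061.43
Net pay = $5,950.55 − $2,061.43 = $3,889.12

$3,889.12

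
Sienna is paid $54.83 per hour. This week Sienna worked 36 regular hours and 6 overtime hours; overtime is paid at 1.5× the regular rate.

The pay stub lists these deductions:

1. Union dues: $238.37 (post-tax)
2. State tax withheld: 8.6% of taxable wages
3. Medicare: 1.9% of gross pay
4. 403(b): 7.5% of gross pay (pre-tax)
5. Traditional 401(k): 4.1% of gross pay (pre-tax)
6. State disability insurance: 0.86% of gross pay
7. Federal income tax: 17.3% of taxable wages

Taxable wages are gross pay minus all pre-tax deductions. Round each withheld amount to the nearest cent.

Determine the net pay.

Regular pay: 36 × $54.83 = $1,973.88
Overtime pay: 6 × $54.83 × 1.5 = $493.47
Gross pay = $1,973.88 + $493.47 = $2,467.35
Traditional 401(k): $2,467.35 × 0.041 = $101.16
403(b): $2,467.35 × 0.075 = $185.05
Pre-tax total = $101.16 + $185.05 = $286.21
Taxable wages = $2,467.35 − $286.21 = $2,181.14
State tax withheld: $2,181.14 × 0.086 = $187.58
Federal income tax: $2,181.14 × 0.173 = $377.34
State disability insurance: $2,467.35 × 0.0086 = $21.22
Medicare: $2,467.35 × 0.019 = $46.88
Union dues: $238.37
Total deductions = $101.16 + $185.05 + $187.58 + $377.34 + $21.22 + $46.88 + $238.37 = $1,157.60
Net pay = $2,467.35 − $1,157.60 = $1,309.75

$1,309.75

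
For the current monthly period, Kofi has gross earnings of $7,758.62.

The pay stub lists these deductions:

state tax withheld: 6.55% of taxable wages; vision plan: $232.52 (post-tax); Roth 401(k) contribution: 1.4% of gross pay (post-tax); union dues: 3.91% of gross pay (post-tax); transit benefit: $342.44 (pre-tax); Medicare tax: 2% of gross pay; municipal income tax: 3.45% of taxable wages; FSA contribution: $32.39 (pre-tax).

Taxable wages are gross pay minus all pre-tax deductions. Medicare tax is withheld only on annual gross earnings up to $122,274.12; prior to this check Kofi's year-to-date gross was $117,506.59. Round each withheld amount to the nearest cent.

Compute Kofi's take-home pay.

$5,905.56

Transit benefit: $342.44
FSA contribution: $32.39
Pre-tax total = $342.44 + $32.39 = $374.83
Taxable wages = $7,758.62 − $374.83 = $7,383.79
State tax withheld: $7,383.79 × 0.0655 = $483.64
Municipal income tax: $7,383.79 × 0.0345 = $254.74
Medicare tax: only $122,274.12 − $117,506.59 = $4,767.53 of this check is subject → $4,767.53 × 0.02 = $95.35
Roth 401(k) contribution: $7,758.62 × 0.014 = $108.62
Vision plan: $232.52
Union dues: $7,758.62 × 0.0391 = $303.36
Total deductions = $342.44 + $32.39 + $483.64 + $254.74 + $95.35 + $108.62 + $232.52 + $303.36 = $1,853.06
Net pay = $7,758.62 − $1,853.06 = $5,905.56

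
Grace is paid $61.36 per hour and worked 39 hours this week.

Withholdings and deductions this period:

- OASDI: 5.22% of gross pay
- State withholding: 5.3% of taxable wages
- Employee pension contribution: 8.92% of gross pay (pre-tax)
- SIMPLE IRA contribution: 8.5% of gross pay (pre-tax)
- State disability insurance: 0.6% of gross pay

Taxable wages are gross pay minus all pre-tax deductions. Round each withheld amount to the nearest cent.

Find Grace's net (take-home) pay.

$1,732.15

Gross pay: 39 × $61.36 = $2,393.04
SIMPLE IRA contribution: $2,393.04 × 0.085 = $203.41
Employee pension contribution: $2,393.04 × 0.0892 = $213.46
Pre-tax total = $203.41 + $213.46 = $416.87
Taxable wages = $2,393.04 − $416.87 = $1,976.17
State withholding: $1,976.17 × 0.053 = $104.74
State disability insurance: $2,393.04 × 0.006 = $14.36
OASDI: $2,393.04 × 0.0522 = $124.92
Total deductions = $203.41 + $213.46 + $104.74 + $14.36 + $124.92 = $660.89
Net pay = $2,393.04 − $660.89 = $1,732.15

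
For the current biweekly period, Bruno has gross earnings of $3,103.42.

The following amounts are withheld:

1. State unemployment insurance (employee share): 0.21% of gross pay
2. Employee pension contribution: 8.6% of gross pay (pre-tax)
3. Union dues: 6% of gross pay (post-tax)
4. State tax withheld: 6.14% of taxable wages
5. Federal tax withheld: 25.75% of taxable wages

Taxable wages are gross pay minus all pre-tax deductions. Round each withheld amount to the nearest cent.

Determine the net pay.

$1,739.23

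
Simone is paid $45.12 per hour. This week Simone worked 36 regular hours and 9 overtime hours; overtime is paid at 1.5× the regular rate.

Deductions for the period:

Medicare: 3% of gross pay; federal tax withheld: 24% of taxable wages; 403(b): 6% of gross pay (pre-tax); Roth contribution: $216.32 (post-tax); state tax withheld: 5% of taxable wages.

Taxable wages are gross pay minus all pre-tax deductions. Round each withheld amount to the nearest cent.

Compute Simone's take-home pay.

$1,207.28

Regular pay: 36 × $45.12 = $1,624.32
Overtime pay: 9 × $45.12 × 1.5 = $609.12
Gross pay = $1,624.32 + $609.12 = $2,233.44
403(b): $2,233.44 × 0.06 = $134.01
Taxable wages = $2,233.44 − $134.01 = $2,099.43
Federal tax withheld: $2,099.43 × 0.24 = $503.86
State tax withheld: $2,099.43 × 0.05 = $104.97
Medicare: $2,233.44 × 0.03 = $67.00
Roth contribution: $216.32
Total deductions = $134.01 + $503.86 + $104.97 + $67.00 + $216.32 = $1,026.16
Net pay = $2,233.44 − $1,026.16 = $1,207.28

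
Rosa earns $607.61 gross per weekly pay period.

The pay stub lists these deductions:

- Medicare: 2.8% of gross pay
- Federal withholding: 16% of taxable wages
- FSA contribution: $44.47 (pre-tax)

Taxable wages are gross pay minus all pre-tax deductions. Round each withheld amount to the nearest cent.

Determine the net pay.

$456.03

FSA contribution: $44.47
Taxable wages = $607.61 − $44.47 = $563.14
Federal withholding: $563.14 × 0.16 = $90.10
Medicare: $607.61 × 0.028 = $17.01
Total deductions = $44.47 + $90.10 + $17.01 = $151.58
Net pay = $607.61 − $151.58 = $456.03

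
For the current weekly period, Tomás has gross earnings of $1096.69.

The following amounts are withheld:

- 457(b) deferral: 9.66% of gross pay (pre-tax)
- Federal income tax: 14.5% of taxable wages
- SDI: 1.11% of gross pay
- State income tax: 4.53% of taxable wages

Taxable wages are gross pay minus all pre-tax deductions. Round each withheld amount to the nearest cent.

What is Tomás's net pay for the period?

$790.04

457(b) deferral: $1096.69 × 0.0966 = $105.94
Taxable wages = $1096.69 − $105.94 = $990.75
State income tax: $990.75 × 0.0453 = $44.88
Federal income tax: $990.75 × 0.145 = $143.66
SDI: $1096.69 × 0.0111 = $12.17
Total deductions = $105.94 + $44.88 + $143.66 + $12.17 = $306.65
Net pay = $1096.69 − $306.65 = $790.04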